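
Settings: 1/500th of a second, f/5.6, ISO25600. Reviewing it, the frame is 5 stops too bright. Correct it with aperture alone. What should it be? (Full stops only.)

Overexposed by 5 stops → need 5 stops darker.
Aperture: f/5.6 → f/8 → f/11 → f/16 → f/22 → f/32.

f/32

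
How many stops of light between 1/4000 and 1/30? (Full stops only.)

7 stops

1/4000 → 1/2000 → 1/1000 → 1/500 → 1/250 → 1/125 → 1/60 → 1/30 — count the steps: 7 stops.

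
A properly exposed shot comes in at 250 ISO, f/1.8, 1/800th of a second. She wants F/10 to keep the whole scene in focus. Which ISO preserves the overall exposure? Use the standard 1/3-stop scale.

Aperture: f/1.8 → f/2 → f/2.2 → f/2.5 → f/2.8 → f/3.2 → f/3.5 → f/4 → f/4.5 → f/5 → f/5.6 → f/6.3 → f/7.1 → f/8 → f/9 → f/10 — 5 stops stopped down (darker).
Need 5 stops brighter from the ISO: 250 → 320 → 400 → 500 → 640 → 800 → 1000 → 1250 → 1600 → 2000 → 2500 → 3200 → 4000 → 5000 → 6400 → 8000.

ISO 8000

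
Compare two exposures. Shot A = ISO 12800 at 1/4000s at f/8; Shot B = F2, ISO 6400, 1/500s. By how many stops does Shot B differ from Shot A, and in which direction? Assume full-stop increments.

6 stops brighter

Aperture: f/8 → f/5.6 → f/4 → f/2.8 → f/2 — 4 stops opened up (brighter).
Shutter speed: 1/4000 → 1/2000 → 1/1000 → 1/500 — 3 stops longer (brighter).
ISO: 12800 → 6400 — 1 stop lower (darker).
Net: +4 +3 −1 = +6 stops.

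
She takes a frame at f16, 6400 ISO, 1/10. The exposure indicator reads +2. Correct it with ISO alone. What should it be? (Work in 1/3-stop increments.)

Overexposed by 2 stops → need 2 stops darker.
ISO: 6400 → 5000 → 4000 → 3200 → 2500 → 2000 → 1600.

ISO 1600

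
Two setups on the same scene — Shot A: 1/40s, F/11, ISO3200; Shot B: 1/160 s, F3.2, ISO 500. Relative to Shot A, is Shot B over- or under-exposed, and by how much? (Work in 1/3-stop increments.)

Aperture: f/11 → f/10 → f/9 → f/8 → f/7.1 → f/6.3 → f/5.6 → f/5 → f/4.5 → f/4 → f/3.5 → f/3.2 — 3 2/3 stops wider (brighter).
Shutter speed: 1/40 → 1/50 → 1/60 → 1/80 → 1/100 → 1/125 → 1/160 — 2 stops faster (darker).
ISO: 3200 → 2500 → 2000 → 1600 → 1250 → 1000 → 800 → 640 → 500 — 2 2/3 stops dropped (darker).
Net: +3 2/3 −2 −2 2/3 = −1 stop.

1 stop darker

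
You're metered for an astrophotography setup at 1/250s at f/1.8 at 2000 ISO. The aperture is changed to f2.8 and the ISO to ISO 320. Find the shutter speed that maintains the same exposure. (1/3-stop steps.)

1/15s

Aperture: f/1.8 → f/2 → f/2.2 → f/2.5 → f/2.8 — 1 1/3 stops narrower (darker).
ISO: 2000 → 1600 → 1250 → 1000 → 800 → 640 → 500 → 400 → 320 — 2 2/3 stops lower (darker).
Net change so far: 4 stops darker. Offset with the shutter speed: 1/250 → 1/200 → 1/160 → 1/125 → 1/100 → 1/80 → 1/60 → 1/50 → 1/40 → 1/30 → 1/25 → 1/20 → 1/15.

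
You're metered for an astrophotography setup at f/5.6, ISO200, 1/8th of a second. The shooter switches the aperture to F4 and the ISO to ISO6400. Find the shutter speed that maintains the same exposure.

Aperture: f/5.6 → f/4 — 1 stop opened up (brighter).
ISO: 200 → 400 → 800 → 1600 → 3200 → 6400 — 5 stops higher (brighter).
Net change so far: 6 stops brighter. Offset with the shutter speed: 1/8 → 1/15 → 1/30 → 1/60 → 1/125 → 1/250 → 1/500.

1/500s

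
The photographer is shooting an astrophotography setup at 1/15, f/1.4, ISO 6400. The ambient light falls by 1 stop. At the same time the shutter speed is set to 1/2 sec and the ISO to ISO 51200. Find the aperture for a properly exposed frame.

Scene light: 1 stop darker.
Shutter speed: 1/15 → 1/8 → 1/4 → 1/2 — 3 stops slower (brighter).
ISO: 6400 → 12800 → 25600 → 51200 — 3 stops raised (brighter).
Net so far: 5 stops brighter. Aperture: f/1.4 → f/2 → f/2.8 → f/4 → f/5.6 → f/8.

f/8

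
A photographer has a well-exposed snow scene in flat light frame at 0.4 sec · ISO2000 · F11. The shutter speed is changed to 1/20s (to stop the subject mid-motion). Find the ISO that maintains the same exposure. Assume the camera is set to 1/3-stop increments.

ISO 16000

Shutter speed: 0.4 → 0.3 → 1/4 → 1/5 → 1/6 → 1/8 → 1/10 → 1/13 → 1/15 → 1/20 — 3 stops shorter (darker).
Need 3 stops brighter from the ISO: 2000 → 2500 → 3200 → 4000 → 5000 → 6400 → 8000 → 10000 → 12800 → 16000.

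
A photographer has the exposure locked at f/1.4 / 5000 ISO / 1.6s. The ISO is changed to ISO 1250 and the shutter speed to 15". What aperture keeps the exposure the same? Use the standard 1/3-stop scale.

ISO: 5000 → 4000 → 3200 → 2500 → 2000 → 1600 → 1250 — 2 stops lower (darker).
Shutter speed: 1.6 → 2 → 2.5 → 3.2 → 4 → 5 → 6 → 8 → 10 → 13 → 15 — 3 1/3 stops longer (brighter).
Net change so far: 1 1/3 stops brighter. Offset with the aperture: f/1.4 → f/1.6 → f/1.8 → f/2 → f/2.2.

f/2.2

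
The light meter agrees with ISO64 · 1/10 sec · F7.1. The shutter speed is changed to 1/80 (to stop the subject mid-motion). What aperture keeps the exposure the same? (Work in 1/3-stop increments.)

Shutter speed: 1/10 → 1/13 → 1/15 → 1/20 → 1/25 → 1/30 → 1/40 → 1/50 → 1/60 → 1/80 — 3 stops faster (darker).
Need 3 stops brighter from the aperture: f/7.1 → f/6.3 → f/5.6 → f/5 → f/4.5 → f/4 → f/3.5 → f/3.2 → f/2.8 → f/2.5.

f/2.5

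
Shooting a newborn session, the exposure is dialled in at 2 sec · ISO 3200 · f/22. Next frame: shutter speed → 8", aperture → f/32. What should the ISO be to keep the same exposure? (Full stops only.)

Shutter speed: 2 → 4 → 8 — 2 stops slower (brighter).
Aperture: f/22 → f/32 — 1 stop stopped down (darker).
Net change so far: 1 stop brighter. Offset with the ISO: 3200 → 1600.

ISO 1600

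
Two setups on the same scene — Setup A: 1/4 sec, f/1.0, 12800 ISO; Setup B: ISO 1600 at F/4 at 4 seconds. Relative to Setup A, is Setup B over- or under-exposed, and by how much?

3 stops darker

Aperture: f/1.0 → f/1.4 → f/2 → f/2.8 → f/4 — 4 stops smaller aperture (darker).
Shutter speed: 1/4 → 1/2 → 1 → 2 → 4 — 4 stops slower (brighter).
ISO: 12800 → 6400 → 3200 → 1600 — 3 stops lower (darker).
Net: −4 +4 −3 = −3 stops.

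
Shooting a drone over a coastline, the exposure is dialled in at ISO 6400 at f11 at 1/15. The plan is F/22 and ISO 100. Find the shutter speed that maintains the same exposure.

Aperture: f/11 → f/16 → f/22 — 2 stops stopped down (darker).
ISO: 6400 → 3200 → 1600 → 800 → 400 → 200 → 100 — 6 stops lower (darker).
Net change so far: 8 stops darker. Offset with the shutter speed: 1/15 → 1/8 → 1/4 → 1/2 → 1 → 2 → 4 → 8 → 15.

15 s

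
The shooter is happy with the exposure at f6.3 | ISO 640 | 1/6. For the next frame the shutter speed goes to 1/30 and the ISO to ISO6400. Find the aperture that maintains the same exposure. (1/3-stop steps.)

f/9

Shutter speed: 1/6 → 1/8 → 1/10 → 1/13 → 1/15 → 1/20 → 1/25 → 1/30 — 2 1/3 stops faster (darker).
ISO: 640 → 800 → 1000 → 1250 → 1600 → 2000 → 2500 → 3200 → 4000 → 5000 → 6400 — 3 1/3 stops higher (brighter).
Net change so far: 1 stop brighter. Offset with the aperture: f/6.3 → f/7.1 → f/8 → f/9.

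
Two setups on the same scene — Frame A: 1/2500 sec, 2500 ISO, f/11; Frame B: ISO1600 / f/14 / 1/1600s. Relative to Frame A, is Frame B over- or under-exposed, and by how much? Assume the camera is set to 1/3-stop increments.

2/3 stop darker

Aperture: f/11 → f/13 → f/14 — 2/3 stop stopped down (darker).
Shutter speed: 1/2500 → 1/2000 → 1/1600 — 2/3 stop slower (brighter).
ISO: 2500 → 2000 → 1600 — 2/3 stop lower (darker).
Net: −2/3 +2/3 −2/3 = −2/3 stops.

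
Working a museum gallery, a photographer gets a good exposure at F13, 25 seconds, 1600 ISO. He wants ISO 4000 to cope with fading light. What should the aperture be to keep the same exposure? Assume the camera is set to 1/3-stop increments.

f/20

ISO: 1600 → 2000 → 2500 → 3200 → 4000 — 1 1/3 stops raised (brighter).
Need 1 1/3 stops darker from the aperture: f/13 → f/14 → f/16 → f/18 → f/20.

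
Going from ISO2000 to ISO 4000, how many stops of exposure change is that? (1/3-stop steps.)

1 stop

2000 → 2500 → 3200 → 4000 — count the steps: 3 third-stops = 1 stop.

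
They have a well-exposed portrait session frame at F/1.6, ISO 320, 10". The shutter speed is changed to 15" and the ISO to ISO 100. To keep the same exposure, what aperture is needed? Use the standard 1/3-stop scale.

Shutter speed: 10 → 13 → 15 — 2/3 stop slower (brighter).
ISO: 320 → 250 → 200 → 160 → 125 → 100 — 1 2/3 stops dropped (darker).
Net change so far: 1 stop darker. Offset with the aperture: f/1.6 → f/1.4 → f/1.2 → f/1.1.

f/1.1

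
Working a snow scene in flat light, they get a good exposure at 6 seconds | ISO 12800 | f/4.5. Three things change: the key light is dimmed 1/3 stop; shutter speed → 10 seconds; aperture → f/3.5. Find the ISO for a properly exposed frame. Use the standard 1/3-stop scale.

Scene light: 1/3 stop darker.
Shutter speed: 6 → 8 → 10 — 2/3 stop longer (brighter).
Aperture: f/4.5 → f/4 → f/3.5 — 2/3 stop wider (brighter).
Net so far: 1 stop brighter. ISO: 12800 → 10000 → 8000 → 6400.

ISO 6400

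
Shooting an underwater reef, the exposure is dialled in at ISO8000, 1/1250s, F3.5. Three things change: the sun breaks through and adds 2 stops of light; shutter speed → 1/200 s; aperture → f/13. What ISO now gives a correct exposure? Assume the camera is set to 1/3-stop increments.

ISO 4000

Scene light: 2 stops brighter.
Shutter speed: 1/1250 → 1/1000 → 1/800 → 1/640 → 1/500 → 1/400 → 1/320 → 1/250 → 1/200 — 2 2/3 stops longer (brighter).
Aperture: f/3.5 → f/4 → f/4.5 → f/5 → f/5.6 → f/6.3 → f/7.1 → f/8 → f/9 → f/10 → f/11 → f/13 — 3 2/3 stops smaller aperture (darker).
Net so far: 1 stop brighter. ISO: 8000 → 6400 → 5000 → 4000.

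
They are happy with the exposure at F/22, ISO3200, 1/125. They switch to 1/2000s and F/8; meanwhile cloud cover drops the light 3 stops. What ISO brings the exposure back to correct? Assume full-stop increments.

ISO 51200

Scene light: 3 stops darker.
Shutter speed: 1/125 → 1/250 → 1/500 → 1/1000 → 1/2000 — 4 stops faster (darker).
Aperture: f/22 → f/16 → f/11 → f/8 — 3 stops opened up (brighter).
Net so far: 4 stops darker. ISO: 3200 → 6400 → 12800 → 25600 → 51200.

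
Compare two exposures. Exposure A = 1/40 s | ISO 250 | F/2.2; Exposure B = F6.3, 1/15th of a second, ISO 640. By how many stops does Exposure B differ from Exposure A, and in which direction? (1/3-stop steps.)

1/3 stop darker

Aperture: f/2.2 → f/2.5 → f/2.8 → f/3.2 → f/3.5 → f/4 → f/4.5 → f/5 → f/5.6 → f/6.3 — 3 stops stopped down (darker).
Shutter speed: 1/40 → 1/30 → 1/25 → 1/20 → 1/15 — 1 1/3 stops longer (brighter).
ISO: 250 → 320 → 400 → 500 → 640 — 1 1/3 stops higher (brighter).
Net: −3 +1 1/3 +1 1/3 = −1/3 stops.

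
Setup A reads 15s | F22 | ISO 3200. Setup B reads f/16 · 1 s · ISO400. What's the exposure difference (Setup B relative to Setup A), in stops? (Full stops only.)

6 stops darker

Aperture: f/22 → f/16 — 1 stop larger aperture (brighter).
Shutter speed: 15 → 8 → 4 → 2 → 1 — 4 stops shorter (darker).
ISO: 3200 → 1600 → 800 → 400 — 3 stops lower (darker).
Net: +1 −4 −3 = −6 stops.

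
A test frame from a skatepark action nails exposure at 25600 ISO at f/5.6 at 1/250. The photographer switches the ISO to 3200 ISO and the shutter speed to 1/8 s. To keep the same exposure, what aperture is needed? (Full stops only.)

ISO: 25600 → 12800 → 6400 → 3200 — 3 stops lower (darker).
Shutter speed: 1/250 → 1/125 → 1/60 → 1/30 → 1/15 → 1/8 — 5 stops longer (brighter).
Net change so far: 2 stops brighter. Offset with the aperture: f/5.6 → f/8 → f/11.

f/11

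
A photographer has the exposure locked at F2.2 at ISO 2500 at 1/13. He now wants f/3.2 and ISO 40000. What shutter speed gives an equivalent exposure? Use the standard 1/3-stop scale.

1/100s

Aperture: f/2.2 → f/2.5 → f/2.8 → f/3.2 — 1 stop narrower (darker).
ISO: 2500 → 3200 → 4000 → 5000 → 6400 → 8000 → 10000 → 12800 → 16000 → 20000 → 25600 → 32000 → 40000 — 4 stops raised (brighter).
Net change so far: 3 stops brighter. Offset with the shutter speed: 1/13 → 1/15 → 1/20 → 1/25 → 1/30 → 1/40 → 1/50 → 1/60 → 1/80 → 1/100.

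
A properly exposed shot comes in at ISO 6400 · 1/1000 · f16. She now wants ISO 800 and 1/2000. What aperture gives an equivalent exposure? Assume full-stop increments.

f/4

ISO: 6400 → 3200 → 1600 → 800 — 3 stops dropped (darker).
Shutter speed: 1/1000 → 1/2000 — 1 stop shorter (darker).
Net change so far: 4 stops darker. Offset with the aperture: f/16 → f/11 → f/8 → f/5.6 → f/4.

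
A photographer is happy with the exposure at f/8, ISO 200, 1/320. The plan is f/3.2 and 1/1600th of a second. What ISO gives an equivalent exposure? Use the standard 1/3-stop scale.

ISO 160

Aperture: f/8 → f/7.1 → f/6.3 → f/5.6 → f/5 → f/4.5 → f/4 → f/3.5 → f/3.2 — 2 2/3 stops opened up (brighter).
Shutter speed: 1/320 → 1/400 → 1/500 → 1/640 → 1/800 → 1/1000 → 1/1250 → 1/1600 — 2 1/3 stops faster (darker).
Net change so far: 1/3 stop brighter. Offset with the ISO: 200 → 160.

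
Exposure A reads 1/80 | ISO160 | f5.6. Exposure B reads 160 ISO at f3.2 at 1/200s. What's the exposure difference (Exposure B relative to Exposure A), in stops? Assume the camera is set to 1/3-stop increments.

Aperture: f/5.6 → f/5 → f/4.5 → f/4 → f/3.5 → f/3.2 — 1 2/3 stops wider (brighter).
Shutter speed: 1/80 → 1/100 → 1/125 → 1/160 → 1/200 — 1 1/3 stops shorter (darker).
ISO: unchanged.
Net: +1 2/3 −1 1/3 = +1/3 stops.

1/3 stop brighter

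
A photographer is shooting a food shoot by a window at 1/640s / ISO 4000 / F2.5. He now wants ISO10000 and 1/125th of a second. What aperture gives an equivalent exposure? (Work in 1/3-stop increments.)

ISO: 4000 → 5000 → 6400 → 8000 → 10000 — 1 1/3 stops raised (brighter).
Shutter speed: 1/640 → 1/500 → 1/400 → 1/320 → 1/250 → 1/200 → 1/160 → 1/125 — 2 1/3 stops longer (brighter).
Net change so far: 3 2/3 stops brighter. Offset with the aperture: f/2.5 → f/2.8 → f/3.2 → f/3.5 → f/4 → f/4.5 → f/5 → f/5.6 → f/6.3 → f/7.1 → f/8 → f/9.

f/9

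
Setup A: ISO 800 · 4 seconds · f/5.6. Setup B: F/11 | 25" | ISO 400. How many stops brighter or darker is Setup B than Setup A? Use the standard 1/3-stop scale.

1/3 stop darker

Aperture: f/5.6 → f/6.3 → f/7.1 → f/8 → f/9 → f/10 → f/11 — 2 stops narrower (darker).
Shutter speed: 4 → 5 → 6 → 8 → 10 → 13 → 15 → 20 → 25 — 2 2/3 stops longer (brighter).
ISO: 800 → 640 → 500 → 400 — 1 stop dropped (darker).
Net: −2 +2 2/3 −1 = −1/3 stops.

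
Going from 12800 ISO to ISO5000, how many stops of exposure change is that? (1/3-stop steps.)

1 1/3 stops

12800 → 10000 → 8000 → 6400 → 5000 — count the steps: 4 third-stops = 1 1/3 stops.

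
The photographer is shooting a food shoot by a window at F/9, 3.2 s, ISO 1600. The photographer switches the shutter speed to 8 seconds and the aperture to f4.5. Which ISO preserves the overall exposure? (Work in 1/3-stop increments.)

ISO 160

Shutter speed: 3.2 → 4 → 5 → 6 → 8 — 1 1/3 stops longer (brighter).
Aperture: f/9 → f/8 → f/7.1 → f/6.3 → f/5.6 → f/5 → f/4.5 — 2 stops larger aperture (brighter).
Net change so far: 3 1/3 stops brighter. Offset with the ISO: 1600 → 1250 → 1000 → 800 → 640 → 500 → 400 → 320 → 250 → 200 → 160.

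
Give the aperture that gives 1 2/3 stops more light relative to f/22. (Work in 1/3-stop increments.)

Aperture: f/22 → f/20 → f/18 → f/16 → f/14 → f/13 — 1 2/3 stops larger aperture (brighter).

f/13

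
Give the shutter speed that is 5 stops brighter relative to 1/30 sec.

Shutter speed: 1/30 → 1/15 → 1/8 → 1/4 → 1/2 → 1 — 5 stops slower (brighter).

1 s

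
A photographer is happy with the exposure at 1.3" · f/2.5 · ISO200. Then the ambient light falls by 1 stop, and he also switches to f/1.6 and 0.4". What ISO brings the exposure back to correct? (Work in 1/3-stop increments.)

Scene light: 1 stop darker.
Aperture: f/2.5 → f/2.2 → f/2 → f/1.8 → f/1.6 — 1 1/3 stops wider (brighter).
Shutter speed: 1.3 → 1 → 0.8 → 0.6 → 0.5 → 0.4 — 1 2/3 stops shorter (darker).
Net so far: 1 1/3 stops darker. ISO: 200 → 250 → 320 → 400 → 500.

ISO 500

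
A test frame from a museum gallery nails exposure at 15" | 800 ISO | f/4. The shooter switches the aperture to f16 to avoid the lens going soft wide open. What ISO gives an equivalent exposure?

ISO 12800

Aperture: f/4 → f/5.6 → f/8 → f/11 → f/16 — 4 stops stopped down (darker).
Need 4 stops brighter from the ISO: 800 → 1600 → 3200 → 6400 → 12800.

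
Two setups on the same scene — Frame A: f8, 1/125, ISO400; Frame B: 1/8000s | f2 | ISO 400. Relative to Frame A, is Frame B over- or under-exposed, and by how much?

2 stops darker

Aperture: f/8 → f/5.6 → f/4 → f/2.8 → f/2 — 4 stops wider (brighter).
Shutter speed: 1/125 → 1/250 → 1/500 → 1/1000 → 1/2000 → 1/4000 → 1/8000 — 6 stops shorter (darker).
ISO: unchanged.
Net: +4 −6 = −2 stops.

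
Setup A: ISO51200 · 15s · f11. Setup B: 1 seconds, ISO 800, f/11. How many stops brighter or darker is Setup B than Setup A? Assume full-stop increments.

10 stops darker

Aperture: unchanged.
Shutter speed: 15 → 8 → 4 → 2 → 1 — 4 stops faster (darker).
ISO: 51200 → 25600 → 12800 → 6400 → 3200 → 1600 → 800 — 6 stops lower (darker).
Net: −4 −6 = −10 stops.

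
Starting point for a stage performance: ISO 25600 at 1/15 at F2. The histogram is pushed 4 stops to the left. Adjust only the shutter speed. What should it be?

1 s

Underexposed by 4 stops → need 4 stops brighter.
Shutter speed: 1/15 → 1/8 → 1/4 → 1/2 → 1.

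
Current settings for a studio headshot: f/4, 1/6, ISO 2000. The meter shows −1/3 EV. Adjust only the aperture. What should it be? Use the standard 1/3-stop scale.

f/3.5

Underexposed by 1/3 stop → need 1/3 stop brighter.
Aperture: f/4 → f/3.5.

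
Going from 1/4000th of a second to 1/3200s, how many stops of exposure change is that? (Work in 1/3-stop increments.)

1/4000 → 1/3200 — count the steps: 1 third-stops = 1/3 stop.

1/3 stop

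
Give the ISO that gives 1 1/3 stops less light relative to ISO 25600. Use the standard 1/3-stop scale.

ISO 10000

ISO: 25600 → 20000 → 16000 → 12800 → 10000 — 1 1/3 stops lower (darker).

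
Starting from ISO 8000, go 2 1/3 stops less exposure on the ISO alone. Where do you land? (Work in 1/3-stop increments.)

ISO: 8000 → 6400 → 5000 → 4000 → 3200 → 2500 → 2000 → 1600 — 2 1/3 stops lower (darker).

ISO 1600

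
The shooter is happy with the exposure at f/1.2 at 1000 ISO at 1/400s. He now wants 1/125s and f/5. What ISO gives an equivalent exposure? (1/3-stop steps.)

Shutter speed: 1/400 → 1/320 → 1/250 → 1/200 → 1/160 → 1/125 — 1 2/3 stops longer (brighter).
Aperture: f/1.2 → f/1.4 → f/1.6 → f/1.8 → f/2 → f/2.2 → f/2.5 → f/2.8 → f/3.2 → f/3.5 → f/4 → f/4.5 → f/5 — 4 stops narrower (darker).
Net change so far: 2 1/3 stops darker. Offset with the ISO: 1000 → 1250 → 1600 → 2000 → 2500 → 3200 → 4000 → 5000.

ISO 5000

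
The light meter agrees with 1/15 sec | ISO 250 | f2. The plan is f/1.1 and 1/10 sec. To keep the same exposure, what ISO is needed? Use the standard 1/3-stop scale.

ISO 50

Aperture: f/2 → f/1.8 → f/1.6 → f/1.4 → f/1.2 → f/1.1 — 1 2/3 stops opened up (brighter).
Shutter speed: 1/15 → 1/13 → 1/10 — 2/3 stop longer (brighter).
Net change so far: 2 1/3 stops brighter. Offset with the ISO: 250 → 200 → 160 → 125 → 100 → 80 → 64 → 50.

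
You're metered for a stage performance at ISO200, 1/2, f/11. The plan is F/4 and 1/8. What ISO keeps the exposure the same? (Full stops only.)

Aperture: f/11 → f/8 → f/5.6 → f/4 — 3 stops wider (brighter).
Shutter speed: 1/2 → 1/4 → 1/8 — 2 stops faster (darker).
Net change so far: 1 stop brighter. Offset with the ISO: 200 → 100.

ISO 100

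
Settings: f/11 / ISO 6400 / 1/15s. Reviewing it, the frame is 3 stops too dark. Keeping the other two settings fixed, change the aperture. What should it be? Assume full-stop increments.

f/4

Underexposed by 3 stops → need 3 stops brighter.
Aperture: f/11 → f/8 → f/5.6 → f/4.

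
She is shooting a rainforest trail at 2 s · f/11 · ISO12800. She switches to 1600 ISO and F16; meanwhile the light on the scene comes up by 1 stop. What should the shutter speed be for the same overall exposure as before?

Scene light: 1 stop brighter.
ISO: 12800 → 6400 → 3200 → 1600 — 3 stops lower (darker).
Aperture: f/11 → f/16 — 1 stop smaller aperture (darker).
Net so far: 3 stops darker. Shutter speed: 2 → 4 → 8 → 15.

15 s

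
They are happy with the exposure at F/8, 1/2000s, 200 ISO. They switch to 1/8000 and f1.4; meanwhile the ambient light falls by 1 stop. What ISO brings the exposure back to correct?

Scene light: 1 stop darker.
Shutter speed: 1/2000 → 1/4000 → 1/8000 — 2 stops shorter (darker).
Aperture: f/8 → f/5.6 → f/4 → f/2.8 → f/2 → f/1.4 — 5 stops larger aperture (brighter).
Net so far: 2 stops brighter. ISO: 200 → 100 → 50.

ISO 50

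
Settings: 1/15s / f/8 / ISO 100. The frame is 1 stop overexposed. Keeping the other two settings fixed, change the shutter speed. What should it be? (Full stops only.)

1/30s

Overexposed by 1 stop → need 1 stop darker.
Shutter speed: 1/15 → 1/30.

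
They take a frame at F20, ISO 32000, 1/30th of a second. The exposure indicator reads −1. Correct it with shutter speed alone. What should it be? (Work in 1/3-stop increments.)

Underexposed by 1 stop → need 1 stop brighter.
Shutter speed: 1/30 → 1/25 → 1/20 → 1/15.

1/15s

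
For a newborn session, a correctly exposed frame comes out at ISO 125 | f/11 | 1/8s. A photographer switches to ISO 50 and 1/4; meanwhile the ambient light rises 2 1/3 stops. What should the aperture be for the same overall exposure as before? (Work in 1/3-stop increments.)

Scene light: 2 1/3 stops brighter.
ISO: 125 → 100 → 80 → 64 → 50 — 1 1/3 stops lower (darker).
Shutter speed: 1/8 → 1/6 → 1/5 → 1/4 — 1 stop longer (brighter).
Net so far: 2 stops brighter. Aperture: f/11 → f/13 → f/14 → f/16 → f/18 → f/20 → f/22.

f/22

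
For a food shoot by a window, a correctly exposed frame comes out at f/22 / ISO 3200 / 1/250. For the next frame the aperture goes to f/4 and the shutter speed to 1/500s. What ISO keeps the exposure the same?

ISO 200

Aperture: f/22 → f/16 → f/11 → f/8 → f/5.6 → f/4 — 5 stops larger aperture (brighter).
Shutter speed: 1/250 → 1/500 — 1 stop faster (darker).
Net change so far: 4 stops brighter. Offset with the ISO: 3200 → 1600 → 800 → 400 → 200.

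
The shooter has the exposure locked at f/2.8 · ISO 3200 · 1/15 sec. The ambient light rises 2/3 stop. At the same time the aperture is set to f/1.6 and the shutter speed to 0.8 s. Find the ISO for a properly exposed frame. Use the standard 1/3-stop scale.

ISO 50

Scene light: 2/3 stop brighter.
Aperture: f/2.8 → f/2.5 → f/2.2 → f/2 → f/1.8 → f/1.6 — 1 2/3 stops larger aperture (brighter).
Shutter speed: 1/15 → 1/13 → 1/10 → 1/8 → 1/6 → 1/5 → 1/4 → 0.3 → 0.4 → 0.5 → 0.6 → 0.8 — 3 2/3 stops slower (brighter).
Net so far: 6 stops brighter. ISO: 3200 → 2500 → 2000 → 1600 → 1250 → 1000 → 800 → 640 → 500 → 400 → 320 → 250 → 200 → 160 → 125 → 100 → 80 → 64 → 50.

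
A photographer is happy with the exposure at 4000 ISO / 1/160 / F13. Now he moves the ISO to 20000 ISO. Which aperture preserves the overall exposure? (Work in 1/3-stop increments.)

f/29

ISO: 4000 → 5000 → 6400 → 8000 → 10000 → 12800 → 16000 → 20000 — 2 1/3 stops higher (brighter).
Need 2 1/3 stops darker from the aperture: f/13 → f/14 → f/16 → f/18 → f/20 → f/22 → f/25 → f/29.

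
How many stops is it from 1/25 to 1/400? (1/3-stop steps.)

1/25 → 1/30 → 1/40 → 1/50 → 1/60 → 1/80 → 1/100 → 1/125 → 1/160 → 1/200 → 1/250 → 1/320 → 1/400 — count the steps: 12 third-stops = 4 stops.

4 stops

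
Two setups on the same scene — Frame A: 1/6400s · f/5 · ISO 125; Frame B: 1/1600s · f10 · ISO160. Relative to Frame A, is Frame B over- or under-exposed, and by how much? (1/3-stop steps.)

Aperture: f/5 → f/5.6 → f/6.3 → f/7.1 → f/8 → f/9 → f/10 — 2 stops narrower (darker).
Shutter speed: 1/6400 → 1/5000 → 1/4000 → 1/3200 → 1/2500 → 1/2000 → 1/1600 — 2 stops slower (brighter).
ISO: 125 → 160 — 1/3 stop raised (brighter).
Net: −2 +2 +1/3 = +1/3 stops.

1/3 stop brighter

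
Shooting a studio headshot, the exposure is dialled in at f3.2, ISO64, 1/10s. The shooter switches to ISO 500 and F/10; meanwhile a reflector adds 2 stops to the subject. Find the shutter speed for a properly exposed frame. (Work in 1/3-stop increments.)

1/30s

Scene light: 2 stops brighter.
ISO: 64 → 80 → 100 → 125 → 160 → 200 → 250 → 320 → 400 → 500 — 3 stops raised (brighter).
Aperture: f/3.2 → f/3.5 → f/4 → f/4.5 → f/5 → f/5.6 → f/6.3 → f/7.1 → f/8 → f/9 → f/10 — 3 1/3 stops smaller aperture (darker).
Net so far: 1 2/3 stops brighter. Shutter speed: 1/10 → 1/13 → 1/15 → 1/20 → 1/25 → 1/30.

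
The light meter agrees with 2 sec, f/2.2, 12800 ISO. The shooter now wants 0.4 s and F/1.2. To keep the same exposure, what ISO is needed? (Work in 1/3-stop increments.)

Shutter speed: 2 → 1.6 → 1.3 → 1 → 0.8 → 0.6 → 0.5 → 0.4 — 2 1/3 stops shorter (darker).
Aperture: f/2.2 → f/2 → f/1.8 → f/1.6 → f/1.4 → f/1.2 — 1 2/3 stops larger aperture (brighter).
Net change so far: 2/3 stop darker. Offset with the ISO: 12800 → 16000 → 20000.

ISO 20000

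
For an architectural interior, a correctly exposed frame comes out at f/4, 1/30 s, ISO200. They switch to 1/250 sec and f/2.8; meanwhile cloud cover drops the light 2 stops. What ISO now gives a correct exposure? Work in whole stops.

Scene light: 2 stops darker.
Shutter speed: 1/30 → 1/60 → 1/125 → 1/250 — 3 stops shorter (darker).
Aperture: f/4 → f/2.8 — 1 stop opened up (brighter).
Net so far: 4 stops darker. ISO: 200 → 400 → 800 → 1600 → 3200.

ISO 3200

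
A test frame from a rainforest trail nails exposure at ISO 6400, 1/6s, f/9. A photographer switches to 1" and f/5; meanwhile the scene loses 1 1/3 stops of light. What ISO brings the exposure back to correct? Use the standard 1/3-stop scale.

Scene light: 1 1/3 stops darker.
Shutter speed: 1/6 → 1/5 → 1/4 → 0.3 → 0.4 → 0.5 → 0.6 → 0.8 → 1 — 2 2/3 stops longer (brighter).
Aperture: f/9 → f/8 → f/7.1 → f/6.3 → f/5.6 → f/5 — 1 2/3 stops wider (brighter).
Net so far: 3 stops brighter. ISO: 6400 → 5000 → 4000 → 3200 → 2500 → 2000 → 1600 → 1250 → 1000 → 800.

ISO 800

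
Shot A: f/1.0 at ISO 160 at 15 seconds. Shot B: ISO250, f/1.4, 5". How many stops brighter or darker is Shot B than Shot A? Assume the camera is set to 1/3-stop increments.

Aperture: f/1.0 → f/1.1 → f/1.2 → f/1.4 — 1 stop smaller aperture (darker).
Shutter speed: 15 → 13 → 10 → 8 → 6 → 5 — 1 2/3 stops faster (darker).
ISO: 160 → 200 → 250 — 2/3 stop raised (brighter).
Net: −1 −1 2/3 +2/3 = −2 stops.

2 stops darker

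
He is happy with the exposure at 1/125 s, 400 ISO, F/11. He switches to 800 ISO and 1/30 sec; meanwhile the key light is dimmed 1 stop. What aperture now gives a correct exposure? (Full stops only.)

Scene light: 1 stop darker.
ISO: 400 → 800 — 1 stop higher (brighter).
Shutter speed: 1/125 → 1/60 → 1/30 — 2 stops longer (brighter).
Net so far: 2 stops brighter. Aperture: f/11 → f/16 → f/22.

f/22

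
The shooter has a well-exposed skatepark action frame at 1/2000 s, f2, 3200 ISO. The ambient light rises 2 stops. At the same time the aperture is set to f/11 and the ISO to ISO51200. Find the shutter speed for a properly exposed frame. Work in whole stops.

Scene light: 2 stops brighter.
Aperture: f/2 → f/2.8 → f/4 → f/5.6 → f/8 → f/11 — 5 stops stopped down (darker).
ISO: 3200 → 6400 → 12800 → 25600 → 51200 — 4 stops raised (brighter).
Net so far: 1 stop brighter. Shutter speed: 1/2000 → 1/4000.

1/4000s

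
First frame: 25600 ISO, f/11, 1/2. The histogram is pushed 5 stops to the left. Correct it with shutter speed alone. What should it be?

15 s

Underexposed by 5 stops → need 5 stops brighter.
Shutter speed: 1/2 → 1 → 2 → 4 → 8 → 15.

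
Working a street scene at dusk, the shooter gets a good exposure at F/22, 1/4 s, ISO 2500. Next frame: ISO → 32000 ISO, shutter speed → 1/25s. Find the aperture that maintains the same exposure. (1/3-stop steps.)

ISO: 2500 → 3200 → 4000 → 5000 → 6400 → 8000 → 10000 → 12800 → 16000 → 20000 → 25600 → 32000 — 3 2/3 stops raised (brighter).
Shutter speed: 1/4 → 1/5 → 1/6 → 1/8 → 1/10 → 1/13 → 1/15 → 1/20 → 1/25 — 2 2/3 stops faster (darker).
Net change so far: 1 stop brighter. Offset with the aperture: f/22 → f/25 → f/29 → f/32.

f/32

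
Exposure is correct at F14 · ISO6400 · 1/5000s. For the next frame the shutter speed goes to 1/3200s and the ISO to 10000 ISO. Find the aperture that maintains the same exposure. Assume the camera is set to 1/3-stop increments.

Shutter speed: 1/5000 → 1/4000 → 1/3200 — 2/3 stop longer (brighter).
ISO: 6400 → 8000 → 10000 — 2/3 stop raised (brighter).
Net change so far: 1 1/3 stops brighter. Offset with the aperture: f/14 → f/16 → f/18 → f/20 → f/22.

f/22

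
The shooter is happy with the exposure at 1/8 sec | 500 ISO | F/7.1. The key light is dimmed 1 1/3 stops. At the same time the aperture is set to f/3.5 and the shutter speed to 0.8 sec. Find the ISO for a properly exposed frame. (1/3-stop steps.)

Scene light: 1 1/3 stops darker.
Aperture: f/7.1 → f/6.3 → f/5.6 → f/5 → f/4.5 → f/4 → f/3.5 — 2 stops opened up (brighter).
Shutter speed: 1/8 → 1/6 → 1/5 → 1/4 → 0.3 → 0.4 → 0.5 → 0.6 → 0.8 — 2 2/3 stops slower (brighter).
Net so far: 3 1/3 stops brighter. ISO: 500 → 400 → 320 → 250 → 200 → 160 → 125 → 100 → 80 → 64 → 50.

ISO 50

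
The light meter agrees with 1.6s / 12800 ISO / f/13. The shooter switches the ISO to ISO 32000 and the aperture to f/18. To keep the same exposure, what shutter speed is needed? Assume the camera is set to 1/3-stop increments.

1.3 s

ISO: 12800 → 16000 → 20000 → 25600 → 32000 — 1 1/3 stops higher (brighter).
Aperture: f/13 → f/14 → f/16 → f/18 — 1 stop narrower (darker).
Net change so far: 1/3 stop brighter. Offset with the shutter speed: 1.6 → 1.3.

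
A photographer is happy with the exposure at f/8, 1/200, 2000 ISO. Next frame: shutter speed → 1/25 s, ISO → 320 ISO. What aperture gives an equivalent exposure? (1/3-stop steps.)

f/9

Shutter speed: 1/200 → 1/160 → 1/125 → 1/100 → 1/80 → 1/60 → 1/50 → 1/40 → 1/30 → 1/25 — 3 stops longer (brighter).
ISO: 2000 → 1600 → 1250 → 1000 → 800 → 640 → 500 → 400 → 320 — 2 2/3 stops dropped (darker).
Net change so far: 1/3 stop brighter. Offset with the aperture: f/8 → f/9.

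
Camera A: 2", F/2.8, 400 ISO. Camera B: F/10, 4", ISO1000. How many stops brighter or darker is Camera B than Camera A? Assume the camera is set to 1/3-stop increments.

Aperture: f/2.8 → f/3.2 → f/3.5 → f/4 → f/4.5 → f/5 → f/5.6 → f/6.3 → f/7.1 → f/8 → f/9 → f/10 — 3 2/3 stops stopped down (darker).
Shutter speed: 2 → 2.5 → 3.2 → 4 — 1 stop slower (brighter).
ISO: 400 → 500 → 640 → 800 → 1000 — 1 1/3 stops raised (brighter).
Net: −3 2/3 +1 +1 1/3 = −1 1/3 stops.

1 1/3 stops darker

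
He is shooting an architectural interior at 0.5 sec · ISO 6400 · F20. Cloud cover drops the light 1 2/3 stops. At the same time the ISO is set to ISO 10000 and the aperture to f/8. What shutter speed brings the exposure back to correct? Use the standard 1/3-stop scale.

Scene light: 1 2/3 stops darker.
ISO: 6400 → 8000 → 10000 — 2/3 stop higher (brighter).
Aperture: f/20 → f/18 → f/16 → f/14 → f/13 → f/11 → f/10 → f/9 → f/8 — 2 2/3 stops opened up (brighter).
Net so far: 1 2/3 stops brighter. Shutter speed: 0.5 → 0.4 → 0.3 → 1/4 → 1/5 → 1/6.

1/6s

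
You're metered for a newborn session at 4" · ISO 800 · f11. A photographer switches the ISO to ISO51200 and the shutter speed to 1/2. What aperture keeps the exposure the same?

f/32

ISO: 800 → 1600 → 3200 → 6400 → 12800 → 25600 → 51200 — 6 stops higher (brighter).
Shutter speed: 4 → 2 → 1 → 1/2 — 3 stops faster (darker).
Net change so far: 3 stops brighter. Offset with the aperture: f/11 → f/16 → f/22 → f/32.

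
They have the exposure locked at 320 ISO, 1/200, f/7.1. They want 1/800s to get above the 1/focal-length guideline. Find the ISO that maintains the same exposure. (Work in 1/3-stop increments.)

Shutter speed: 1/200 → 1/250 → 1/320 → 1/400 → 1/500 → 1/640 → 1/800 — 2 stops faster (darker).
Need 2 stops brighter from the ISO: 320 → 400 → 500 → 640 → 800 → 1000 → 1250.

ISO 1250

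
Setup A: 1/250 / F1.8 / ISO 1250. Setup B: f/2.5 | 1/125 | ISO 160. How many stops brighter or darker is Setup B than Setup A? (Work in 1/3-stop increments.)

3 stops darker

Aperture: f/1.8 → f/2 → f/2.2 → f/2.5 — 1 stop narrower (darker).
Shutter speed: 1/250 → 1/200 → 1/160 → 1/125 — 1 stop slower (brighter).
ISO: 1250 → 1000 → 800 → 640 → 500 → 400 → 320 → 250 → 200 → 160 — 3 stops dropped (darker).
Net: −1 +1 −3 = −3 stops.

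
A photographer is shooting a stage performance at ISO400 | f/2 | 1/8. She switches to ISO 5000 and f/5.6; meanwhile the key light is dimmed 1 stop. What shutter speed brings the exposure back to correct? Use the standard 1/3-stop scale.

1/6s

Scene light: 1 stop darker.
ISO: 400 → 500 → 640 → 800 → 1000 → 1250 → 1600 → 2000 → 2500 → 3200 → 4000 → 5000 — 3 2/3 stops higher (brighter).
Aperture: f/2 → f/2.2 → f/2.5 → f/2.8 → f/3.2 → f/3.5 → f/4 → f/4.5 → f/5 → f/5.6 — 3 stops stopped down (darker).
Net so far: 1/3 stop darker. Shutter speed: 1/8 → 1/6.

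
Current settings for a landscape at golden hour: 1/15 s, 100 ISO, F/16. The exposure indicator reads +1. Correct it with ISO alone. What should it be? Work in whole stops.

Overexposed by 1 stop → need 1 stop darker.
ISO: 100 → 50.

ISO 50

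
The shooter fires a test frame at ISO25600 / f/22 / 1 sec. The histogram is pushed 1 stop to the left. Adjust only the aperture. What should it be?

Underexposed by 1 stop → need 1 stop brighter.
Aperture: f/22 → f/16.

f/16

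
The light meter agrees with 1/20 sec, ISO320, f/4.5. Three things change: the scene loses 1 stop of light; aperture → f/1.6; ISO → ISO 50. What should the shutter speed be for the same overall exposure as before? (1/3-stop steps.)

1/13s

Scene light: 1 stop darker.
Aperture: f/4.5 → f/4 → f/3.5 → f/3.2 → f/2.8 → f/2.5 → f/2.2 → f/2 → f/1.8 → f/1.6 — 3 stops larger aperture (brighter).
ISO: 320 → 250 → 200 → 160 → 125 → 100 → 80 → 64 → 50 — 2 2/3 stops dropped (darker).
Net so far: 2/3 stop darker. Shutter speed: 1/20 → 1/15 → 1/13.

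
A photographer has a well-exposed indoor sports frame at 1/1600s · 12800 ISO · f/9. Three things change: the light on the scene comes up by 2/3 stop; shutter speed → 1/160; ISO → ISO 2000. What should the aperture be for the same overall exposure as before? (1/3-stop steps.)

f/14

Scene light: 2/3 stop brighter.
Shutter speed: 1/1600 → 1/1250 → 1/1000 → 1/800 → 1/640 → 1/500 → 1/400 → 1/320 → 1/250 → 1/200 → 1/160 — 3 1/3 stops longer (brighter).
ISO: 12800 → 10000 → 8000 → 6400 → 5000 → 4000 → 3200 → 2500 → 2000 — 2 2/3 stops lower (darker).
Net so far: 1 1/3 stops brighter. Aperture: f/9 → f/10 → f/11 → f/13 → f/14.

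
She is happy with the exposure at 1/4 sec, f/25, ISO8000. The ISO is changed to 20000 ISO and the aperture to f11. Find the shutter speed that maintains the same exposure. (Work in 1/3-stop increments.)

ISO: 8000 → 10000 → 12800 → 16000 → 20000 — 1 1/3 stops higher (brighter).
Aperture: f/25 → f/22 → f/20 → f/18 → f/16 → f/14 → f/13 → f/11 — 2 1/3 stops wider (brighter).
Net change so far: 3 2/3 stops brighter. Offset with the shutter speed: 1/4 → 1/5 → 1/6 → 1/8 → 1/10 → 1/13 → 1/15 → 1/20 → 1/25 → 1/30 → 1/40 → 1/50.

1/50s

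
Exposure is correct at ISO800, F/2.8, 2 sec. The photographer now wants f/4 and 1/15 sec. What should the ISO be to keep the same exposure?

ISO 51200

Aperture: f/2.8 → f/4 — 1 stop narrower (darker).
Shutter speed: 2 → 1 → 1/2 → 1/4 → 1/8 → 1/15 — 5 stops faster (darker).
Net change so far: 6 stops darker. Offset with the ISO: 800 → 1600 → 3200 → 6400 → 12800 → 25600 → 51200.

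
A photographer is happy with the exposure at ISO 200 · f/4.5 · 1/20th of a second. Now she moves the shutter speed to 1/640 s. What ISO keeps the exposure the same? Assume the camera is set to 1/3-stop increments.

Shutter speed: 1/20 → 1/25 → 1/30 → 1/40 → 1/50 → 1/60 → 1/80 → 1/100 → 1/125 → 1/160 → 1/200 → 1/250 → 1/320 → 1/400 → 1/500 → 1/640 — 5 stops shorter (darker).
Need 5 stops brighter from the ISO: 200 → 250 → 320 → 400 → 500 → 640 → 800 → 1000 → 1250 → 1600 → 2000 → 2500 → 3200 → 4000 → 5000 → 6400.

ISO 6400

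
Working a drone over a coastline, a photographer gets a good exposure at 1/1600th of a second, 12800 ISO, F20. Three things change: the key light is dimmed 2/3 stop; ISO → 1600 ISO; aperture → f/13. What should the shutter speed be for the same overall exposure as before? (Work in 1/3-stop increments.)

1/320s

Scene light: 2/3 stop darker.
ISO: 12800 → 10000 → 8000 → 6400 → 5000 → 4000 → 3200 → 2500 → 2000 → 1600 — 3 stops lower (darker).
Aperture: f/20 → f/18 → f/16 → f/14 → f/13 — 1 1/3 stops wider (brighter).
Net so far: 2 1/3 stops darker. Shutter speed: 1/1600 → 1/1250 → 1/1000 → 1/800 → 1/640 → 1/500 → 1/400 → 1/320.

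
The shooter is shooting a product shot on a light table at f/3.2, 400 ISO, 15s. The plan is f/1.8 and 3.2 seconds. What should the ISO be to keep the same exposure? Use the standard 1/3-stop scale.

ISO 640

Aperture: f/3.2 → f/2.8 → f/2.5 → f/2.2 → f/2 → f/1.8 — 1 2/3 stops opened up (brighter).
Shutter speed: 15 → 13 → 10 → 8 → 6 → 5 → 4 → 3.2 — 2 1/3 stops faster (darker).
Net change so far: 2/3 stop darker. Offset with the ISO: 400 → 500 → 640.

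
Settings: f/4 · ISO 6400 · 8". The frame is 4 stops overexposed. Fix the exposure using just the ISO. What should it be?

Overexposed by 4 stops → need 4 stops darker.
ISO: 6400 → 3200 → 1600 → 800 → 400.

ISO 400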